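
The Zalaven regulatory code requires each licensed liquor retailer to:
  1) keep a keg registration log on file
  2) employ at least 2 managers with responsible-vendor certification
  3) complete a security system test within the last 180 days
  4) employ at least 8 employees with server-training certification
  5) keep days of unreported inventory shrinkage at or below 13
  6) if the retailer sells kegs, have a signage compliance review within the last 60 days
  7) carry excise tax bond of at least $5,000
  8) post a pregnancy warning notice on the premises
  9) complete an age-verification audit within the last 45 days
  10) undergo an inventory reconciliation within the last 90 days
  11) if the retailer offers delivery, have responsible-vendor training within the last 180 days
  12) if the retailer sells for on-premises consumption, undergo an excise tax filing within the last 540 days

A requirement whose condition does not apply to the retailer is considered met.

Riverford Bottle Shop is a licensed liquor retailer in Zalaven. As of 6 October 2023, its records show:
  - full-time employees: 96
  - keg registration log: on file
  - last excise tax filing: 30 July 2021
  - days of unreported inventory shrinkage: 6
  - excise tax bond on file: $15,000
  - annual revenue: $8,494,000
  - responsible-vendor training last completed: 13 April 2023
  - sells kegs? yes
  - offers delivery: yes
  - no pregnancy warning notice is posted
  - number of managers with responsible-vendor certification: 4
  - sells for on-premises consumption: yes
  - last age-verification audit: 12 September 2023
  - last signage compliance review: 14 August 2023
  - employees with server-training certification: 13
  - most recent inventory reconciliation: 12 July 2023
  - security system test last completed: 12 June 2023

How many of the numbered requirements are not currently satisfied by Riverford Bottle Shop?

2

1. keg registration log present → met
2. managers with responsible-vendor certification 4 ≥ 2 → met
3. security system test 116 days ago vs limit 180 → met
4. employees with server-training certification 13 ≥ 8 → met
5. days of unreported inventory shrinkage 6 ≤ 13 → met
6. condition 'sells kegs' holds; signage compliance review 53 days ago vs limit 60 → met
7. excise tax bond $15,000 ≥ $5,000 → met
8. pregnancy warning notice absent → not met
9. age-verification audit 24 days ago vs limit 45 → met
10. inventory reconciliation 86 days ago vs limit 90 → met
11. condition 'offers delivery' holds; responsible-vendor training 176 days ago vs limit 180 → met
12. condition 'sells for on-premises consumption' holds; excise tax filing 798 days ago vs limit 540 → not met
Not met: 2 of 12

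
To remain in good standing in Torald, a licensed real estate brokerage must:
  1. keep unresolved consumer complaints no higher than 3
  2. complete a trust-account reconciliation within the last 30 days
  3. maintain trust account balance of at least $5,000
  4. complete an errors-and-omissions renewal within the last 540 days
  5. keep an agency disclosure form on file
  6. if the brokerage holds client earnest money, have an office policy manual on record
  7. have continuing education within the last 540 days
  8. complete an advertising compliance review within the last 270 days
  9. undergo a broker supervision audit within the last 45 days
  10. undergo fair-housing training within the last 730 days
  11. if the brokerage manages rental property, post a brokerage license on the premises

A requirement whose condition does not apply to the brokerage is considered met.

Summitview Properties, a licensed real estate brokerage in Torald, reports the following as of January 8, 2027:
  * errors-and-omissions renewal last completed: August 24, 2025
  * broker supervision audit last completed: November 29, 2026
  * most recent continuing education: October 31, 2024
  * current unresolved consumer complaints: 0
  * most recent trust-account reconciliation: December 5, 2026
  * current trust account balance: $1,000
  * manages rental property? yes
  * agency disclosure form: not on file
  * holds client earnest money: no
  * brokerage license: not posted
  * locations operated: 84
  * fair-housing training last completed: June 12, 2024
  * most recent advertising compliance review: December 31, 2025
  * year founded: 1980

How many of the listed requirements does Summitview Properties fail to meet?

7

1. unresolved consumer complaints 0 ≤ 3 → met
2. trust-account reconciliation 34 days ago vs limit 30 → not met
3. trust account balance $1,000 < $5,000 → not met
4. errors-and-omissions renewal 502 days ago vs limit 540 → met
5. agency disclosure form absent → not met
6. condition 'holds client earnest money' does not hold → requirement n/a → met
7. continuing education 799 days ago vs limit 540 → not met
8. advertising compliance review 373 days ago vs limit 270 → not met
9. broker supervision audit 40 days ago vs limit 45 → met
10. fair-housing training 940 days ago vs limit 730 → not met
11. condition 'manages rental property' holds; brokerage license absent → not met
Not met: 7 of 11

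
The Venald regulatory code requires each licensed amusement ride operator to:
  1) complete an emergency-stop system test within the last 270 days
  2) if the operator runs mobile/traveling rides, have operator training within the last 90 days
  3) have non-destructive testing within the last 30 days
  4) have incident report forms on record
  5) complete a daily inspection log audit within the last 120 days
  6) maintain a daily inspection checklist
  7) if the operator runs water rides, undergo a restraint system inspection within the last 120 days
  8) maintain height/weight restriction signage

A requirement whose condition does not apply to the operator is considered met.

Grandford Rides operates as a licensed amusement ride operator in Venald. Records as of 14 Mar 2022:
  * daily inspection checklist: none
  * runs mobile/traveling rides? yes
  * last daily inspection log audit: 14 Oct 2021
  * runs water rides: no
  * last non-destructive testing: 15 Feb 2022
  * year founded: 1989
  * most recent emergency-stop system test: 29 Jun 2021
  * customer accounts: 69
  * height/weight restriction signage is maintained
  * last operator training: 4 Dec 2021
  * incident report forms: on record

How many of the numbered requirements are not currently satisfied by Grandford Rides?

1. emergency-stop system test 258 days ago vs limit 270 → met
2. condition 'runs mobile/traveling rides' holds; operator training 100 days ago vs limit 90 → not met
3. non-destructive testing 27 days ago vs limit 30 → met
4. incident report forms present → met
5. daily inspection log audit 151 days ago vs limit 120 → not met
6. daily inspection checklist absent → not met
7. condition 'runs water rides' does not hold → requirement n/a → met
8. height/weight restriction signage present → met
Not met: 3 of 8

3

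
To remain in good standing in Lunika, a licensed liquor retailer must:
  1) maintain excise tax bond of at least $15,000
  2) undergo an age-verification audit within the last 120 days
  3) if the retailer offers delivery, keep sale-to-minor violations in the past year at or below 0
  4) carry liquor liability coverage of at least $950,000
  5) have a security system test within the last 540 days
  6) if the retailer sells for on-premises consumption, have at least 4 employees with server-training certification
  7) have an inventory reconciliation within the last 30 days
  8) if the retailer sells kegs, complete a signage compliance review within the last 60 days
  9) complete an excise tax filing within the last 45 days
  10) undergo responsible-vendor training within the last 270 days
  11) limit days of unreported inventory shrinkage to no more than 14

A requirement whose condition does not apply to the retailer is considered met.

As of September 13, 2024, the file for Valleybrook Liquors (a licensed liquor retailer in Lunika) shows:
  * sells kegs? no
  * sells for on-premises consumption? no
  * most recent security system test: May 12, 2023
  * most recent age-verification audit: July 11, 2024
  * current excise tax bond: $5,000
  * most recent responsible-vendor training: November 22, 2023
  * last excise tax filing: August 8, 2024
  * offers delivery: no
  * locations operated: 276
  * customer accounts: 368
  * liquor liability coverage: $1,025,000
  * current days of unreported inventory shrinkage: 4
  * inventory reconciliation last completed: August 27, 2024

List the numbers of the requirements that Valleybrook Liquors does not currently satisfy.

1. excise tax bond $5,000 < $15,000 → not met
2. age-verification audit 64 days ago vs limit 120 → met
3. condition 'offers delivery' does not hold → requirement n/a → met
4. liquor liability coverage $1,025,000 ≥ $950,000 → met
5. security system test 490 days ago vs limit 540 → met
6. condition 'sells for on-premises consumption' does not hold → requirement n/a → met
7. inventory reconciliation 17 days ago vs limit 30 → met
8. condition 'sells kegs' does not hold → requirement n/a → met
9. excise tax filing 36 days ago vs limit 45 → met
10. responsible-vendor training 296 days ago vs limit 270 → not met
11. days of unreported inventory shrinkage 4 ≤ 14 → met
Not met: 1, 10

1, 10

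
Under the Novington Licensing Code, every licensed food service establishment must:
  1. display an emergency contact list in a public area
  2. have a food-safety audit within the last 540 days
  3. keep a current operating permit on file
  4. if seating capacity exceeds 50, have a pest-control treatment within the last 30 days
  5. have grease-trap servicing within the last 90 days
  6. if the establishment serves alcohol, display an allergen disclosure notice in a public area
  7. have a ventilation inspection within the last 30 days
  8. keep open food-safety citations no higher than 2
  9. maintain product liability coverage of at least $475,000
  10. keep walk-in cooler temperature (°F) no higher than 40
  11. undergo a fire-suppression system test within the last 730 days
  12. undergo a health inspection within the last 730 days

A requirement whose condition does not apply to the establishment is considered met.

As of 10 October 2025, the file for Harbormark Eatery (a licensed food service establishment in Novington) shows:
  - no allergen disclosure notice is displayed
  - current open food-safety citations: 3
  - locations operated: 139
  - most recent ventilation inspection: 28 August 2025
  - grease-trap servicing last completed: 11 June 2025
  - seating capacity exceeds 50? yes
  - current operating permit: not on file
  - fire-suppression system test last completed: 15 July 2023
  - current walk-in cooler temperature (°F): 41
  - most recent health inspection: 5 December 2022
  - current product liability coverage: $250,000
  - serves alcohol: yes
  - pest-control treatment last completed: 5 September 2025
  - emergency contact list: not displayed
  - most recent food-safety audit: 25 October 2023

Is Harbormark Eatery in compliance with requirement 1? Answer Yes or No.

No

1. emergency contact list absent → not met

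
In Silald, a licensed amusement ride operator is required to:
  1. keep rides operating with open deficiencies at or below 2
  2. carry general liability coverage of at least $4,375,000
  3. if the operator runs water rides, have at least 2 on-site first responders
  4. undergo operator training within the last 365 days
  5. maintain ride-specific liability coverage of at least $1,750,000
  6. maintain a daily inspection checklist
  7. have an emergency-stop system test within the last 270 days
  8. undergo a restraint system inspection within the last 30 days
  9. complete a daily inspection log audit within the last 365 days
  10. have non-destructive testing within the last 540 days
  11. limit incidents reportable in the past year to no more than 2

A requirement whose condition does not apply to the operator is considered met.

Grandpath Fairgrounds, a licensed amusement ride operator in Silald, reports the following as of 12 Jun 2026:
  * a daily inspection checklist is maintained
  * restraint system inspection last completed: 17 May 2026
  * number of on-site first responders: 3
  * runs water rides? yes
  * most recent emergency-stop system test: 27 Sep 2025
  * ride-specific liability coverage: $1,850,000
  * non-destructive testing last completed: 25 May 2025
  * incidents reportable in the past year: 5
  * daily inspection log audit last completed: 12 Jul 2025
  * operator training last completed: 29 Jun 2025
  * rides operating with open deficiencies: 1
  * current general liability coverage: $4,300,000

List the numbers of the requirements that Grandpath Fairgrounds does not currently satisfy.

1. rides operating with open deficiencies 1 ≤ 2 → met
2. general liability coverage $4,300,000 < $4,375,000 → not met
3. condition 'runs water rides' holds; on-site first responders 3 ≥ 2 → met
4. operator training 348 days ago vs limit 365 → met
5. ride-specific liability coverage $1,850,000 ≥ $1,750,000 → met
6. daily inspection checklist present → met
7. emergency-stop system test 258 days ago vs limit 270 → met
8. restraint system inspection 26 days ago vs limit 30 → met
9. daily inspection log audit 335 days ago vs limit 365 → met
10. non-destructive testing 383 days ago vs limit 540 → met
11. incidents reportable in the past year 5 > 2 → not met
Not met: 2, 11

2, 11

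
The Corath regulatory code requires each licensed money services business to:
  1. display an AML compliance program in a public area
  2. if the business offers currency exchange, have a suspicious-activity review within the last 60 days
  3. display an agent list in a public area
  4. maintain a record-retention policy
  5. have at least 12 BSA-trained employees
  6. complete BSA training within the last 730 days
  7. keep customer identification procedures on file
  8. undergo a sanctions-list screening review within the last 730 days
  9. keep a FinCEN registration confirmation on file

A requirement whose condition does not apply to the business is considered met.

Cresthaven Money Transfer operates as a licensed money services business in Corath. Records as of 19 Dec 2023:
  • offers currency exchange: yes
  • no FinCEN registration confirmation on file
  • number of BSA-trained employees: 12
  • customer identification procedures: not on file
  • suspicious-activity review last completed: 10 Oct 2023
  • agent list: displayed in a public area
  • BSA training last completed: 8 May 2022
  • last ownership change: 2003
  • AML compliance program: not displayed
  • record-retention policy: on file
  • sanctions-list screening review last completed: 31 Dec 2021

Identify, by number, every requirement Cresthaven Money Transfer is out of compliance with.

1, 2, 7, 9

1. AML compliance program absent → not met
2. condition 'offers currency exchange' holds; suspicious-activity review 70 days ago vs limit 60 → not met
3. agent list present → met
4. record-retention policy present → met
5. BSA-trained employees 12 ≥ 12 → met
6. BSA training 590 days ago vs limit 730 → met
7. customer identification procedures absent → not met
8. sanctions-list screening review 718 days ago vs limit 730 → met
9. FinCEN registration confirmation absent → not met
Not met: 1, 2, 7, 9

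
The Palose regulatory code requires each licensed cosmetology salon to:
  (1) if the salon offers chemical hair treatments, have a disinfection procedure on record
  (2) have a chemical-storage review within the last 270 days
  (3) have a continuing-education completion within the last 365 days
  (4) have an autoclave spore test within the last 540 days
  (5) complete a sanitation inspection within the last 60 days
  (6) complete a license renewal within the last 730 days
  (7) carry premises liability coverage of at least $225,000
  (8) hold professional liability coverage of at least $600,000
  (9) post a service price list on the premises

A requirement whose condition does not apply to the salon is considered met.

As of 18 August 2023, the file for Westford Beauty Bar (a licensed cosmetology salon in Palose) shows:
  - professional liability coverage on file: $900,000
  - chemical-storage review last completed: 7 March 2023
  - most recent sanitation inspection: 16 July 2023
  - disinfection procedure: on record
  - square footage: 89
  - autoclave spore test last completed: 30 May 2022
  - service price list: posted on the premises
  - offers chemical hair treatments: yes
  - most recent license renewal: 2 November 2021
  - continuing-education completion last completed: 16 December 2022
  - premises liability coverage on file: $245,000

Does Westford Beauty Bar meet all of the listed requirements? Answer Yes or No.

1. condition 'offers chemical hair treatments' holds; disinfection procedure present → met
2. chemical-storage review 164 days ago vs limit 270 → met
3. continuing-education completion 245 days ago vs limit 365 → met
4. autoclave spore test 445 days ago vs limit 540 → met
5. sanitation inspection 33 days ago vs limit 60 → met
6. license renewal 654 days ago vs limit 730 → met
7. premises liability coverage $245,000 ≥ $225,000 → met
8. professional liability coverage $900,000 ≥ $600,000 → met
9. service price list present → met
All met.

Yes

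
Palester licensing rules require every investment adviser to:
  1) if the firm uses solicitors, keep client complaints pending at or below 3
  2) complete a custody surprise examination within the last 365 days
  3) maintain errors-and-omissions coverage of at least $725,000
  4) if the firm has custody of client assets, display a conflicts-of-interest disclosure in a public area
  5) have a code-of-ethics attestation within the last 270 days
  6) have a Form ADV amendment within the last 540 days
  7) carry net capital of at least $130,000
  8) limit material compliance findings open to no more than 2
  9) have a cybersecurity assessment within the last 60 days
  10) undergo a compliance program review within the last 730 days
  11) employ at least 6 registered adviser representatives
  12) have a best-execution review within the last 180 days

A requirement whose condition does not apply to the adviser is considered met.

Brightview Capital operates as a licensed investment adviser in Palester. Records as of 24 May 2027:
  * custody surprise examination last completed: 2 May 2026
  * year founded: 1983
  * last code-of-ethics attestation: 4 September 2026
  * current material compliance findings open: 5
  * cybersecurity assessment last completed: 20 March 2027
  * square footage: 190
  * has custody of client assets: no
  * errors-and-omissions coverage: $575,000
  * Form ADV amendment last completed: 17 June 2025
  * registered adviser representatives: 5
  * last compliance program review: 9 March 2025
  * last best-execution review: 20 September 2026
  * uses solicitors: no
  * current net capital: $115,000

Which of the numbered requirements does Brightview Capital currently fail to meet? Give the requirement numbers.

2, 3, 6, 7, 8, 9, 10, 11, 12

1. condition 'uses solicitors' does not hold → requirement n/a → met
2. custody surprise examination 387 days ago vs limit 365 → not met
3. errors-and-omissions coverage $575,000 < $725,000 → not met
4. condition 'has custody of client assets' does not hold → requirement n/a → met
5. code-of-ethics attestation 262 days ago vs limit 270 → met
6. Form ADV amendment 706 days ago vs limit 540 → not met
7. net capital $115,000 < $130,000 → not met
8. material compliance findings open 5 > 2 → not met
9. cybersecurity assessment 65 days ago vs limit 60 → not met
10. compliance program review 806 days ago vs limit 730 → not met
11. registered adviser representatives 5 < 6 → not met
12. best-execution review 246 days ago vs limit 180 → not met
Not met: 2, 3, 6, 7, 8, 9, 10, 11, 12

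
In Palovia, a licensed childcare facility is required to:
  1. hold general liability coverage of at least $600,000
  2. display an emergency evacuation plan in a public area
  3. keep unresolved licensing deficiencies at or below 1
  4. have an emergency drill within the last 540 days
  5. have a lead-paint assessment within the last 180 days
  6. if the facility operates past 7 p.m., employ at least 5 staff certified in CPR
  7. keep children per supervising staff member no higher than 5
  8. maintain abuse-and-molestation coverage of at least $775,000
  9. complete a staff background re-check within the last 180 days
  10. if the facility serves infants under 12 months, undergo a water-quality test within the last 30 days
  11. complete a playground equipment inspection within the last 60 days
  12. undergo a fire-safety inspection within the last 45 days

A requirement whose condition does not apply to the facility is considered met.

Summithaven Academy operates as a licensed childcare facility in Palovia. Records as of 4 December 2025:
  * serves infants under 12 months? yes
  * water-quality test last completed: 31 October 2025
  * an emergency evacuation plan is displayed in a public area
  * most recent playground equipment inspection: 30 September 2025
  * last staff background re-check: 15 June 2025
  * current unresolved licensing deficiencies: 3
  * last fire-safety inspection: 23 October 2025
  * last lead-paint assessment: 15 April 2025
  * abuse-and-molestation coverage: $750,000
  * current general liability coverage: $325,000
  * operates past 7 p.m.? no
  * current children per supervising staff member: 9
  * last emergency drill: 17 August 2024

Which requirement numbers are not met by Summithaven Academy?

1, 3, 5, 7, 8, 10, 11

1. general liability coverage $325,000 < $600,000 → not met
2. emergency evacuation plan present → met
3. unresolved licensing deficiencies 3 > 1 → not met
4. emergency drill 474 days ago vs limit 540 → met
5. lead-paint assessment 233 days ago vs limit 180 → not met
6. condition 'operates past 7 p.m.' does not hold → requirement n/a → met
7. children per supervising staff member 9 > 5 → not met
8. abuse-and-molestation coverage $750,000 < $775,000 → not met
9. staff background re-check 172 days ago vs limit 180 → met
10. condition 'serves infants under 12 months' holds; water-quality test 34 days ago vs limit 30 → not met
11. playground equipment inspection 65 days ago vs limit 60 → not met
12. fire-safety inspection 42 days ago vs limit 45 → met
Not met: 1, 3, 5, 7, 8, 10, 11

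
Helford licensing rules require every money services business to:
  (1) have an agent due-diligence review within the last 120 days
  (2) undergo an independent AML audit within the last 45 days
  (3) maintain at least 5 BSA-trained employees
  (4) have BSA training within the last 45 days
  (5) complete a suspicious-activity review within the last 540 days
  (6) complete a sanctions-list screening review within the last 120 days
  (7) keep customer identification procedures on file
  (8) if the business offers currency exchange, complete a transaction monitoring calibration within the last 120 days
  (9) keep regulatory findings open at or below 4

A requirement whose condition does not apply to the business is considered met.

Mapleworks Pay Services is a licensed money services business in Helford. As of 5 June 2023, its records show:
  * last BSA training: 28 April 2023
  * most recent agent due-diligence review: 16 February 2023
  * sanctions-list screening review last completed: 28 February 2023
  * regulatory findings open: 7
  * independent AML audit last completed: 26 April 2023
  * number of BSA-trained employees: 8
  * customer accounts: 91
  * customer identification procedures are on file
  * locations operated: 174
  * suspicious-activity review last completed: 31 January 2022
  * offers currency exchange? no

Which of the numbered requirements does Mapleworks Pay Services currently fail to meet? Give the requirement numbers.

1. agent due-diligence review 109 days ago vs limit 120 → met
2. independent AML audit 40 days ago vs limit 45 → met
3. BSA-trained employees 8 ≥ 5 → met
4. BSA training 38 days ago vs limit 45 → met
5. suspicious-activity review 490 days ago vs limit 540 → met
6. sanctions-list screening review 97 days ago vs limit 120 → met
7. customer identification procedures present → met
8. condition 'offers currency exchange' does not hold → requirement n/a → met
9. regulatory findings open 7 > 4 → not met
Not met: 9

9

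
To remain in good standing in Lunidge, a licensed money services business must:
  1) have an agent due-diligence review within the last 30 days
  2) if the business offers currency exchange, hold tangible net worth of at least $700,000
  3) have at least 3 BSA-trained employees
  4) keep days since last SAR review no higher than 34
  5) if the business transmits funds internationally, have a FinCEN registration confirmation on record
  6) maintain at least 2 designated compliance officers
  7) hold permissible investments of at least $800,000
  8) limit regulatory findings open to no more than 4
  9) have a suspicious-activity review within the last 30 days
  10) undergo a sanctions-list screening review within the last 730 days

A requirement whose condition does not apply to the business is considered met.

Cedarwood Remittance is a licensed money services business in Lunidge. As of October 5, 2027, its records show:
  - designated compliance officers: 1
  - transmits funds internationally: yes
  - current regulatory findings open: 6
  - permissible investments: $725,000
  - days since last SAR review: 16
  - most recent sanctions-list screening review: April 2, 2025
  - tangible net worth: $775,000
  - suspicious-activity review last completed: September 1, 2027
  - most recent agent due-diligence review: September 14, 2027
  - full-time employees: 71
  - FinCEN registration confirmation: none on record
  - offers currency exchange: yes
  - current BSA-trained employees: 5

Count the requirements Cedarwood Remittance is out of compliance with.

6

1. agent due-diligence review 21 days ago vs limit 30 → met
2. condition 'offers currency exchange' holds; tangible net worth $775,000 ≥ $700,000 → met
3. BSA-trained employees 5 ≥ 3 → met
4. days since last SAR review 16 ≤ 34 → met
5. condition 'transmits funds internationally' holds; FinCEN registration confirmation absent → not met
6. designated compliance officers 1 < 2 → not met
7. permissible investments $725,000 < $800,000 → not met
8. regulatory findings open 6 > 4 → not met
9. suspicious-activity review 34 days ago vs limit 30 → not met
10. sanctions-list screening review 916 days ago vs limit 730 → not met
Not met: 6 of 10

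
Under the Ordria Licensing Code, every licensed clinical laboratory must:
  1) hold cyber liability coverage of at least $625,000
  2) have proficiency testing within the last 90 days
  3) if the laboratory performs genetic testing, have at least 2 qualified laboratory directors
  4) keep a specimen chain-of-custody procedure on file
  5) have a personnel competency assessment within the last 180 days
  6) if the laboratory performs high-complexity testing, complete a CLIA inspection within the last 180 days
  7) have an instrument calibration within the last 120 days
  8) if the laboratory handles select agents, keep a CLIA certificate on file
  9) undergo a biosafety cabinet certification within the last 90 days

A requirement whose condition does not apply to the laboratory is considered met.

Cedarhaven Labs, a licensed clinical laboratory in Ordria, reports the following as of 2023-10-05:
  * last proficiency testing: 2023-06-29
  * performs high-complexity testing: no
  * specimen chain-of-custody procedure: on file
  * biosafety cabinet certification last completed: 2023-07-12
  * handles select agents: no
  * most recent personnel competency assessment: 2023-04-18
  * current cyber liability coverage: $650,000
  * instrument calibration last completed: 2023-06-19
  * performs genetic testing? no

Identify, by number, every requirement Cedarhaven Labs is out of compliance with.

1. cyber liability coverage $650,000 ≥ $625,000 → met
2. proficiency testing 98 days ago vs limit 90 → not met
3. condition 'performs genetic testing' does not hold → requirement n/a → met
4. specimen chain-of-custody procedure present → met
5. personnel competency assessment 170 days ago vs limit 180 → met
6. condition 'performs high-complexity testing' does not hold → requirement n/a → met
7. instrument calibration 108 days ago vs limit 120 → met
8. condition 'handles select agents' does not hold → requirement n/a → met
9. biosafety cabinet certification 85 days ago vs limit 90 → met
Not met: 2

2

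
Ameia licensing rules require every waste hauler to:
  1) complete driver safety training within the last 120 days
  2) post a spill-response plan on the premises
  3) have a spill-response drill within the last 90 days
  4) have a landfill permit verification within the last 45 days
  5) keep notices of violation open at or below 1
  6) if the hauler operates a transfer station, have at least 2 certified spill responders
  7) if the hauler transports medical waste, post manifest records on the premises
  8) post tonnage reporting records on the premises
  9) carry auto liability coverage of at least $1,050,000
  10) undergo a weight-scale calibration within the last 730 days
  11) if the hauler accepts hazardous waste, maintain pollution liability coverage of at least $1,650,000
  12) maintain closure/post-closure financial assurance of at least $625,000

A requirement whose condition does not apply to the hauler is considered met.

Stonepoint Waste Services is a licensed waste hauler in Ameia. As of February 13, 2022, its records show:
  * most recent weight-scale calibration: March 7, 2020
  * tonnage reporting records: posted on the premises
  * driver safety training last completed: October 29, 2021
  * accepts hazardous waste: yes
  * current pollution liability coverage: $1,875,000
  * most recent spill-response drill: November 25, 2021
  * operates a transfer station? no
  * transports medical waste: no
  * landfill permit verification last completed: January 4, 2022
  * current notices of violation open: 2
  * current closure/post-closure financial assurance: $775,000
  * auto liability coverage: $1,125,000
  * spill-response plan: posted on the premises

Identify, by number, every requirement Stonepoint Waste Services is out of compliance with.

1. driver safety training 107 days ago vs limit 120 → met
2. spill-response plan present → met
3. spill-response drill 80 days ago vs limit 90 → met
4. landfill permit verification 40 days ago vs limit 45 → met
5. notices of violation open 2 > 1 → not met
6. condition 'operates a transfer station' does not hold → requirement n/a → met
7. condition 'transports medical waste' does not hold → requirement n/a → met
8. tonnage reporting records present → met
9. auto liability coverage $1,125,000 ≥ $1,050,000 → met
10. weight-scale calibration 708 days ago vs limit 730 → met
11. condition 'accepts hazardous waste' holds; pollution liability coverage $1,875,000 ≥ $1,650,000 → met
12. closure/post-closure financial assurance $775,000 ≥ $625,000 → met
Not met: 5

5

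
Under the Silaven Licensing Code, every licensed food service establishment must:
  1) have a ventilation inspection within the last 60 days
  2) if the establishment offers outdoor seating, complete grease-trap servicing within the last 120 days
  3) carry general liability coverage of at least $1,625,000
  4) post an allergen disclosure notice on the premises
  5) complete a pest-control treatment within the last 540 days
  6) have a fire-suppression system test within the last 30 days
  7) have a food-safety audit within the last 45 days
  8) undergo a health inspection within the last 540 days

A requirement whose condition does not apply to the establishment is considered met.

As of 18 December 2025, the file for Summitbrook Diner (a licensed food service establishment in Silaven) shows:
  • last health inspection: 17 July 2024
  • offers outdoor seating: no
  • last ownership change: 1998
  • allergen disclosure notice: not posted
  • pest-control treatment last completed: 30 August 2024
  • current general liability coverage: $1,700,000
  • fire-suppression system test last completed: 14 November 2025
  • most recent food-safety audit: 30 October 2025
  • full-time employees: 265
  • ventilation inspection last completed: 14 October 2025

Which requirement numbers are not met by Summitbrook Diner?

1, 4, 6, 7

1. ventilation inspection 65 days ago vs limit 60 → not met
2. condition 'offers outdoor seating' does not hold → requirement n/a → met
3. general liability coverage $1,700,000 ≥ $1,625,000 → met
4. allergen disclosure notice absent → not met
5. pest-control treatment 475 days ago vs limit 540 → met
6. fire-suppression system test 34 days ago vs limit 30 → not met
7. food-safety audit 49 days ago vs limit 45 → not met
8. health inspection 519 days ago vs limit 540 → met
Not met: 1, 4, 6, 7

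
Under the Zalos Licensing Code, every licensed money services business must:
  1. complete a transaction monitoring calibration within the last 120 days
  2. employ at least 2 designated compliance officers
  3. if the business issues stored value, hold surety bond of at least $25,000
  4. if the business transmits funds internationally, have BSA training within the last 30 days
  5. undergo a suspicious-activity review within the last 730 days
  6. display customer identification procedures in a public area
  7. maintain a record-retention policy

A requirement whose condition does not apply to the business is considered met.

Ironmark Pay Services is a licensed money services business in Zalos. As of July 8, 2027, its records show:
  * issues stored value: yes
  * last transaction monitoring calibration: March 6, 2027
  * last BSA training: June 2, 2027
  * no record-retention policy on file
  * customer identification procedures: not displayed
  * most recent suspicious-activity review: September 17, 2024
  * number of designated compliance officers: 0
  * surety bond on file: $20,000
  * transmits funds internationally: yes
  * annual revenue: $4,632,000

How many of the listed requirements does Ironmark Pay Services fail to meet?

7

1. transaction monitoring calibration 124 days ago vs limit 120 → not met
2. designated compliance officers 0 < 2 → not met
3. condition 'issues stored value' holds; surety bond $20,000 < $25,000 → not met
4. condition 'transmits funds internationally' holds; BSA training 36 days ago vs limit 30 → not met
5. suspicious-activity review 1024 days ago vs limit 730 → not met
6. customer identification procedures absent → not met
7. record-retention policy absent → not met
Not met: 7 of 7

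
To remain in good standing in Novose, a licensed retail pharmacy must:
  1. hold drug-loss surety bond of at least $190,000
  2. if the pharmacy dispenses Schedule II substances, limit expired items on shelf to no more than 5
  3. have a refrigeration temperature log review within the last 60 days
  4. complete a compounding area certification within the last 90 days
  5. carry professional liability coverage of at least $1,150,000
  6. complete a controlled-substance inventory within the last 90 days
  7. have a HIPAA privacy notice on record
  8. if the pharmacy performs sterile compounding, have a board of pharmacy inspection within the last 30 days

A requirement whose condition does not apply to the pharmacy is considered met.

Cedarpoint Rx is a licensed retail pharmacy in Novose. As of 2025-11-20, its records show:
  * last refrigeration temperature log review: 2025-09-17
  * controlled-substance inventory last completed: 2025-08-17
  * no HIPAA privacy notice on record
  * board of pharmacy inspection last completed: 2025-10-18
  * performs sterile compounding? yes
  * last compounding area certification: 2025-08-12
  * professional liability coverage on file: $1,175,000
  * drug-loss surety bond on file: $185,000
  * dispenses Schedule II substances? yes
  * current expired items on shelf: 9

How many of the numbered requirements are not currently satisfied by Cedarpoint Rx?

1. drug-loss surety bond $185,000 < $190,000 → not met
2. condition 'dispenses Schedule II substances' holds; expired items on shelf 9 > 5 → not met
3. refrigeration temperature log review 64 days ago vs limit 60 → not met
4. compounding area certification 100 days ago vs limit 90 → not met
5. professional liability coverage $1,175,000 ≥ $1,150,000 → met
6. controlled-substance inventory 95 days ago vs limit 90 → not met
7. HIPAA privacy notice absent → not met
8. condition 'performs sterile compounding' holds; board of pharmacy inspection 33 days ago vs limit 30 → not met
Not met: 7 of 8

7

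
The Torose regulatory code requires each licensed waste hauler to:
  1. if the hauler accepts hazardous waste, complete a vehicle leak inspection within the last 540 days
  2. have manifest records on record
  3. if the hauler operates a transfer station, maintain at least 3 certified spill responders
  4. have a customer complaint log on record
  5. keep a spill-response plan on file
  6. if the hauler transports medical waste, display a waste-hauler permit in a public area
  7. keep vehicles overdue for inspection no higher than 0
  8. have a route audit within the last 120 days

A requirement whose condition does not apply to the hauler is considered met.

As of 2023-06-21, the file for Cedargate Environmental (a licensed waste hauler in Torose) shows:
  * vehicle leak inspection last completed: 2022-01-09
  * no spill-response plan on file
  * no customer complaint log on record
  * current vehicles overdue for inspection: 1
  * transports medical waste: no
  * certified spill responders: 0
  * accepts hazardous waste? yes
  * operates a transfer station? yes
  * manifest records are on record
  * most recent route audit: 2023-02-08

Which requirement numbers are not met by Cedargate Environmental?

1. condition 'accepts hazardous waste' holds; vehicle leak inspection 528 days ago vs limit 540 → met
2. manifest records present → met
3. condition 'operates a transfer station' holds; certified spill responders 0 < 3 → not met
4. customer complaint log absent → not met
5. spill-response plan absent → not met
6. condition 'transports medical waste' does not hold → requirement n/a → met
7. vehicles overdue for inspection 1 > 0 → not met
8. route audit 133 days ago vs limit 120 → not met
Not met: 3, 4, 5, 7, 8

3, 4, 5, 7, 8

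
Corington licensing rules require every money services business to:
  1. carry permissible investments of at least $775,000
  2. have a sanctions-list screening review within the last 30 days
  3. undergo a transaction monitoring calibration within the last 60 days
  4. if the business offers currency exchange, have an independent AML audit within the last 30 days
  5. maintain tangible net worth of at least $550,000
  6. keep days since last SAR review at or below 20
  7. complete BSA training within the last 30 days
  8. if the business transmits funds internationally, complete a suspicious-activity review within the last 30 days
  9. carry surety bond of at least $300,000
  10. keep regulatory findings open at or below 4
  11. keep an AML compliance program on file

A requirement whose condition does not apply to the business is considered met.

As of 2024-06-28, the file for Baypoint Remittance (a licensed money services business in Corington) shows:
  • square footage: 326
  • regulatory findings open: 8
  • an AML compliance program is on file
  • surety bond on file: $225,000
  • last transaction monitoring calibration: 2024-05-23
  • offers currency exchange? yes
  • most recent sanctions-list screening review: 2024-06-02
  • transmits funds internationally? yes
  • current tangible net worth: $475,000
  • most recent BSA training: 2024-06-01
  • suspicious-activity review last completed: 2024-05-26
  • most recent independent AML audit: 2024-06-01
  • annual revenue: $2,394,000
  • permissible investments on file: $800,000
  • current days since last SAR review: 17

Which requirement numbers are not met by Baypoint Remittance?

1. permissible investments $800,000 ≥ $775,000 → met
2. sanctions-list screening review 26 days ago vs limit 30 → met
3. transaction monitoring calibration 36 days ago vs limit 60 → met
4. condition 'offers currency exchange' holds; independent AML audit 27 days ago vs limit 30 → met
5. tangible net worth $475,000 < $550,000 → not met
6. days since last SAR review 17 ≤ 20 → met
7. BSA training 27 days ago vs limit 30 → met
8. condition 'transmits funds internationally' holds; suspicious-activity review 33 days ago vs limit 30 → not met
9. surety bond $225,000 < $300,000 → not met
10. regulatory findings open 8 > 4 → not met
11. AML compliance program present → met
Not met: 5, 8, 9, 10

5, 8, 9, 10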